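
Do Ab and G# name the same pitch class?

Yes

Ab = pitch class 8 and G# = pitch class 8 — the same pitch class, so they are enharmonic equivalents.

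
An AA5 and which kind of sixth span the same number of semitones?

A doubly augmented fifth spans 9 semitones.
A sixth spanning 9 semitones is major (the major sixth is 9).

major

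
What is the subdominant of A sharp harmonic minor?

D#

The A# harmonic minor scale runs A# B# C# D# E# F# G##.
Degree 4 is D#.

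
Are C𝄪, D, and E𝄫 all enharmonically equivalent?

C## is pitch class 2; D is pitch class 2; Ebb is pitch class 2.
All spellings map to pitch class 2, so they are enharmonically equivalent.

Yes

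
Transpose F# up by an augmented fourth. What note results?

B#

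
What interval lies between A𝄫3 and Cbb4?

minor third

The letter names run A→C, a span of 2 letter steps, so the interval is some kind of third.
Abb to Cbb is 3 semitones. A major third is 4, so 3 makes it minor.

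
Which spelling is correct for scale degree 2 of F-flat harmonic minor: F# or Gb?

Gb

Each scale degree takes a distinct letter name. Degree 2 of a scale on F must use the letter G.
Gb and F# are enharmonically the same pitch, but only Gb uses the letter G, so it is the correct spelling here.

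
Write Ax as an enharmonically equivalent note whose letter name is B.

Plain B sits at the same pitch as A##, so on the letter B the same pitch needs a natural: B.

B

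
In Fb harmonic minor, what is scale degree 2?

Gb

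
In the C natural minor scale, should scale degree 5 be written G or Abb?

Each scale degree takes a distinct letter name. Degree 5 of a scale on C must use the letter G.
G and Abb are enharmonically the same pitch, but only G uses the letter G, so it is the correct spelling here.

G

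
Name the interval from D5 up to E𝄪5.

doubly augmented second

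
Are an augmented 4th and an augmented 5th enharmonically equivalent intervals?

No

An augmented fourth spans 6 semitones; an augmented fifth spans 8.
The spans differ, so they are not enharmonic equivalents.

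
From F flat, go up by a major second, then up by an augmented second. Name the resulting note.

A

A major second up from Fb is Gb (letter G, 2 semitones up).
An augmented second up from Gb is A (letter A, 3 semitones up).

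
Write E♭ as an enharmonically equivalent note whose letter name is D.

Eb is pitch class 3. The letter D alone is pitch class 2.
To reach pitch class 3 from D requires an offset of +1 semitone, i.e. sharp: D#.

D#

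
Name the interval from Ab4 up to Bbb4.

minor second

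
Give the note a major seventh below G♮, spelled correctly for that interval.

G down a major seventh is Ab, so the target letter is A.
From G, a major seventh is 11 semitones down: Ab.

Ab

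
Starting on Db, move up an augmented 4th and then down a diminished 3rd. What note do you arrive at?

E#

An augmented fourth up from Db is G (letter G, 6 semitones up).
A diminished third down from G is E# (letter E, 2 semitones down).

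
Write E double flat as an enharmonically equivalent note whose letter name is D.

Ebb is pitch class 2. The letter D alone is pitch class 2.
Pitch class 2 on D needs no accidental: D.

D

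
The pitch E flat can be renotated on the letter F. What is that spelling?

Plain F sits 2 semitones above Eb, so on the letter F the same pitch needs a double flat: Fbb.

Fbb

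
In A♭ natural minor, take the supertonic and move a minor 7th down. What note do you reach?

C

The supertonic of Ab natural minor is Bb.
A minor seventh (10 semitones) below Bb lands on the letter C, giving C.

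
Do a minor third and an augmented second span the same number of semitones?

Yes

A minor third spans 3 semitones; an augmented second spans 3.
They are enharmonically equivalent.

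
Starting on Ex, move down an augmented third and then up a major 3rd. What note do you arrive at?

E#

An augmented third down from E## is C# (letter C, 5 semitones down).
A major third up from C# is E# (letter E, 4 semitones up).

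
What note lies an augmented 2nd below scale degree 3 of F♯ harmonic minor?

Scale degree 3 of F# harmonic minor is A.
An augmented second (3 semitones) below A lands on the letter G, giving Gb.

Gb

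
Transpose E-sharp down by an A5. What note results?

A fifth below E lands on the letter A.
An augmented fifth spans 8 semitones, so E# moves to pitch class 9. On the letter A that is A.

A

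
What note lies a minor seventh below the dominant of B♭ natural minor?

G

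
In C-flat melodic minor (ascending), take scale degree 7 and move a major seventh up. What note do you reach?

Scale degree 7 of Cb melodic minor (ascending) is Bb.
A major seventh (11 semitones) above Bb lands on the letter A, giving A.

A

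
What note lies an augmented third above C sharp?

A third above C lands on the letter E.
An augmented third spans 5 semitones, so C# moves to pitch class 6. On the letter E that is E##.

E##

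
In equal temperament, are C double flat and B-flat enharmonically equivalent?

Cbb = pitch class 10 and Bb = pitch class 10 — the same pitch class, so they are enharmonic equivalents.

Yes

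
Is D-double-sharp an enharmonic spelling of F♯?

No

D## is pitch class 4; F# is pitch class 6.
The pitch classes differ (4 vs. 6), so they are not enharmonic equivalents.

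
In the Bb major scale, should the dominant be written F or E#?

F

Each scale degree takes a distinct letter name. Degree 5 of a scale on B must use the letter F.
F and E# are enharmonically the same pitch, but only F uses the letter F, so it is the correct spelling here.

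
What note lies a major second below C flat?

Bbb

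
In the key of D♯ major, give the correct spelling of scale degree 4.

G#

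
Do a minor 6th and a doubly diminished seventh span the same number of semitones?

Yes

A minor sixth spans 8 semitones; a doubly diminished seventh spans 8.
They are enharmonically equivalent.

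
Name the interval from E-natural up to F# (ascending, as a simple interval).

The letter names run E→F, a span of 1 letter step, so the interval is some kind of second.
E to F# is 2 semitones. A major second is 2, so 2 makes it major.

major second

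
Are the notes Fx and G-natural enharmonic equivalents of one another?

F## is pitch class 7; G is pitch class 7.
All spellings map to pitch class 7, so they are enharmonically equivalent.

Yes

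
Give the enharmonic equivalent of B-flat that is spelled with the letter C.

Bb is pitch class 10. The letter C alone is pitch class 0.
To reach pitch class 10 from C requires an offset of -2 semitones, i.e. double flat: Cbb.

Cbb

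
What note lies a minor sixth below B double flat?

A sixth below B lands on the letter D.
A minor sixth spans 8 semitones, so Bbb moves to pitch class 1. On the letter D that is Db.

Db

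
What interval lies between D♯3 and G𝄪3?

Counting letters D–E–F–G gives a fourth.
D#→G## = 6 semitones, 1 wider than the perfect fourth (5), so augmented.

augmented fourth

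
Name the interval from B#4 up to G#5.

minor sixth

The letter names run B→G, a span of 5 letter steps, so the interval is some kind of sixth.
B# to G# is 8 semitones. A major sixth is 9, so 8 makes it minor.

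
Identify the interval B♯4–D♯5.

minor third

The letter names run B→D, a span of 2 letter steps, so the interval is some kind of third.
B# to D# is 3 semitones. A major third is 4, so 3 makes it minor.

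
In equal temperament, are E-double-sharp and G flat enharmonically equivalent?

Yes

E## = pitch class 6 and Gb = pitch class 6 — the same pitch class, so they are enharmonic equivalents.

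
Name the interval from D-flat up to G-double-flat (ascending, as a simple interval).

diminished fourth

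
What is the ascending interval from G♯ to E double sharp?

augmented sixth

The letter names run G→E, a span of 5 letter steps, so the interval is some kind of sixth.
G# to E## is 10 semitones. A major sixth is 9, so 10 makes it augmented.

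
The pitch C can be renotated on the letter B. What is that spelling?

B#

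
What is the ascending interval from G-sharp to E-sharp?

major sixth

Counting letters G–A–B–C–D–E gives a sixth.
G#→E# = 9 semitones, exactly the major sixth.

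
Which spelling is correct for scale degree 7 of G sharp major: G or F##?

F##

Each scale degree takes a distinct letter name. Degree 7 of a scale on G must use the letter F.
F## and G are enharmonically the same pitch, but only F## uses the letter F, so it is the correct spelling here.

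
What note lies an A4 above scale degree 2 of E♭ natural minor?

B

Scale degree 2 of Eb natural minor is F.
An augmented fourth (6 semitones) above F lands on the letter B, giving B.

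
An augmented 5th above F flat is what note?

A fifth above F lands on the letter C.
An augmented fifth spans 8 semitones, so Fb moves to pitch class 0. On the letter C that is C.

C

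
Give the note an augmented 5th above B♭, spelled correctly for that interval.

F#

B up a perfect fifth is F#, so the target letter is F.
From Bb, an augmented fifth is 8 semitones up: F#.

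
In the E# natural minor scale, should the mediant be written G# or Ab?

G#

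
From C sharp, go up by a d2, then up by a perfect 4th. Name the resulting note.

Gb

A diminished second up from C# is Db (letter D, 0 semitones up).
A perfect fourth up from Db is Gb (letter G, 5 semitones up).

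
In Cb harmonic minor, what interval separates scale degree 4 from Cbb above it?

Scale degree 4 of Cb harmonic minor is Fb.
Fb up to Cbb: letters F→C make it a fifth; 6 semitones makes it diminished.

diminished fifth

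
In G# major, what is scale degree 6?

The G# major scale runs G# A# B# C# D# E# F##.
Degree 6 is E#.

E#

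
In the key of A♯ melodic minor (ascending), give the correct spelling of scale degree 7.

The A# melodic minor (ascending) scale runs A# B# C# D# E# F## G##.
Degree 7 is G##.

G##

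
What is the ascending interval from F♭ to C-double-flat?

diminished fifth

The letter names run F→C, a span of 4 letter steps, so the interval is some kind of fifth.
Fb to Cbb is 6 semitones. A perfect fifth is 7, so 6 makes it diminished.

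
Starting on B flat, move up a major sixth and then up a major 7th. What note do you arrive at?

A major sixth up from Bb is G (letter G, 9 semitones up).
A major seventh up from G is F# (letter F, 11 semitones up).

F#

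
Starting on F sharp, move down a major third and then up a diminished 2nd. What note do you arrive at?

Ebb

A major third down from F# is D (letter D, 4 semitones down).
A diminished second up from D is Ebb (letter E, 0 semitones up).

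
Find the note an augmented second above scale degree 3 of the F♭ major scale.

B

Scale degree 3 of Fb major is Ab.
An augmented second (3 semitones) above Ab lands on the letter B, giving B.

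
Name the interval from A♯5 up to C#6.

The letter names run A→C, a span of 2 letter steps, so the interval is some kind of third.
A# to C# is 3 semitones. A major third is 4, so 3 makes it minor.

minor third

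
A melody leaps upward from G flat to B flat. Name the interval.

Counting letters G–A–B gives a third.
Gb→Bb = 4 semitones, exactly the major third.

major third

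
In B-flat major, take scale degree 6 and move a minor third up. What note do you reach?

Scale degree 6 of Bb major is G.
A minor third (3 semitones) above G lands on the letter B, giving Bb.

Bb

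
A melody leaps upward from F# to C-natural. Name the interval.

The letter names run F→C, a span of 4 letter steps, so the interval is some kind of fifth.
F# to C is 6 semitones. A perfect fifth is 7, so 6 makes it diminished.

diminished fifth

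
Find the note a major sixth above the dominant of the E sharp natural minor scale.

G##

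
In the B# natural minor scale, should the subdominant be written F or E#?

E#

Each scale degree takes a distinct letter name. Degree 4 of a scale on B must use the letter E.
E# and F are enharmonically the same pitch, but only E# uses the letter E, so it is the correct spelling here.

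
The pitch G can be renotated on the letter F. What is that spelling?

G is pitch class 7. The letter F alone is pitch class 5.
To reach pitch class 7 from F requires an offset of +2 semitones, i.e. double sharp: F##.

F##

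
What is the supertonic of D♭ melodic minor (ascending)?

Degree 2 takes the letter 1 step above D, which is E.
In melodic minor (ascending), degree 2 sits 2 semitones above the tonic. Db + 2 semitones is pitch class 3, spelled on E as Eb.

Eb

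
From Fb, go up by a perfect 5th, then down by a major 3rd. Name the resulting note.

Abb

A perfect fifth up from Fb is Cb (letter C, 7 semitones up).
A major third down from Cb is Abb (letter A, 4 semitones down).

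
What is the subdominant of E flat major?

Ab

Degree 4 takes the letter 3 steps above E, which is A.
In major, degree 4 sits 5 semitones above the tonic. Eb + 5 semitones is pitch class 8, spelled on A as Ab.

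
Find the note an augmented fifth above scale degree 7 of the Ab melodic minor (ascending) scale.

Scale degree 7 of Ab melodic minor (ascending) is G.
An augmented fifth (8 semitones) above G lands on the letter D, giving D#.

D#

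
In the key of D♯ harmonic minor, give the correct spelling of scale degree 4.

G#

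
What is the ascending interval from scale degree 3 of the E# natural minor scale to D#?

Scale degree 3 of E# natural minor is G#.
G# up to D#: letters G→D make it a fifth; 7 semitones makes it perfect.

perfect fifth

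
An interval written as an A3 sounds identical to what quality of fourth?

perfect

An augmented third spans 5 semitones.
A fourth spanning 5 semitones is perfect (the perfect fourth is 5).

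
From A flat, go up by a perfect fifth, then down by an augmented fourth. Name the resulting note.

Bbb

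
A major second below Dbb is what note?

Cbb

D down a major second is C, so the target letter is C.
From Dbb, a major second is 2 semitones down: Cbb.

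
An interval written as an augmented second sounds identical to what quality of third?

minor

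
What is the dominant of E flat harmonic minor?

The Eb harmonic minor scale runs Eb F Gb Ab Bb Cb D.
Degree 5 is Bb.

Bb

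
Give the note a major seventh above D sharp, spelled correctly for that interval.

D up a major seventh is C#, so the target letter is C.
From D#, a major seventh is 11 semitones up: C##.

C##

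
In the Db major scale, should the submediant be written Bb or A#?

Each scale degree takes a distinct letter name. Degree 6 of a scale on D must use the letter B.
Bb and A# are enharmonically the same pitch, but only Bb uses the letter B, so it is the correct spelling here.

Bb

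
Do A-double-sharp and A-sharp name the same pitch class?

No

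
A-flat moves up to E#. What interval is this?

doubly augmented fifth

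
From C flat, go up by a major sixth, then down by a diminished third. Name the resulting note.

A major sixth up from Cb is Ab (letter A, 9 semitones up).
A diminished third down from Ab is F# (letter F, 2 semitones down).

F#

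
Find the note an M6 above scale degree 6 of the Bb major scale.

E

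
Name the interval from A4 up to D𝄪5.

The letter names run A→D, a span of 3 letter steps, so the interval is some kind of fourth.
A to D## is 7 semitones. A perfect fourth is 5, so 7 makes it doubly augmented.

doubly augmented fourth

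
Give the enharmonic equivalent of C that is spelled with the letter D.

Dbb

C is pitch class 0. The letter D alone is pitch class 2.
To reach pitch class 0 from D requires an offset of -2 semitones, i.e. double flat: Dbb.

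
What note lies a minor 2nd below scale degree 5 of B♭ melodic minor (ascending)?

Scale degree 5 of Bb melodic minor (ascending) is F.
A minor second (1 semitone) below F lands on the letter E, giving E.

E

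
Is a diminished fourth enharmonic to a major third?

Yes

A diminished fourth spans 4 semitones; a major third spans 4.
They are enharmonically equivalent.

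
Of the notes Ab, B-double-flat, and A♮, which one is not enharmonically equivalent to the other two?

In 12-tone equal temperament, enharmonic equivalents share a pitch class. Ab is pitch class 8; Bbb is pitch class 9; A is pitch class 9.
Bbb and A share pitch class 9, while Ab is pitch class 8.

Ab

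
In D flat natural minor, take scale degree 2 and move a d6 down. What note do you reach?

G#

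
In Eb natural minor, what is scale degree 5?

The Eb natural minor scale runs Eb F Gb Ab Bb Cb Db.
Degree 5 is Bb.

Bb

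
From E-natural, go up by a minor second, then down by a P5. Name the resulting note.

Bb

A minor second up from E is F (letter F, 1 semitone up).
A perfect fifth down from F is Bb (letter B, 7 semitones down).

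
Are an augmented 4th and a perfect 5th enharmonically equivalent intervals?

No

An augmented fourth spans 6 semitones; a perfect fifth spans 7.
The spans differ, so they are not enharmonic equivalents.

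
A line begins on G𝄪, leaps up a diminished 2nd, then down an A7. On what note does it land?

Bbb

A diminished second up from G## is A (letter A, 0 semitones up).
An augmented seventh down from A is Bbb (letter B, 12 semitones down).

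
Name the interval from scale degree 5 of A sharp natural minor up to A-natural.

diminished fourth

Scale degree 5 of A# natural minor is E#.
E# up to A: letters E→A make it a fourth; 4 semitones makes it diminished.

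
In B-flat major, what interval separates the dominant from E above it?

The dominant of Bb major is F.
F up to E: letters F→E make it a seventh; 11 semitones makes it major.

major seventh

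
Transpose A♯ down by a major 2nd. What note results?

G#

A second below A lands on the letter G.
A major second spans 2 semitones, so A# moves to pitch class 8. On the letter G that is G#.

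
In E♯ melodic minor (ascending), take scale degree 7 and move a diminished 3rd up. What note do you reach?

Scale degree 7 of E# melodic minor (ascending) is D##.
A diminished third (2 semitones) above D## lands on the letter F, giving F#.

F#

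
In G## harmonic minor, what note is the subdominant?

Degree 4 takes the letter 3 steps above G, which is C.
In harmonic minor, degree 4 sits 5 semitones above the tonic. G## + 5 semitones is pitch class 2, spelled on C as C##.

C##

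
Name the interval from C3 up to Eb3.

minor third

The letter names run C→E, a span of 2 letter steps, so the interval is some kind of third.
C to Eb is 3 semitones. A major third is 4, so 3 makes it minor.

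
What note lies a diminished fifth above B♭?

Fb

B up a perfect fifth is F#, so the target letter is F.
From Bb, a diminished fifth is 6 semitones up: Fb.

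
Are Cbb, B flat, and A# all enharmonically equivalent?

Cbb = pitch class 10 and Bb = pitch class 10 and A# = pitch class 10 — the same pitch class, so they are enharmonic equivalents.

Yes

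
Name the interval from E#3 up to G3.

diminished third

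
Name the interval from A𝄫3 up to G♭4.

The letter names run A→G, a span of 6 letter steps, so the interval is some kind of seventh.
Abb to Gb is 11 semitones. A major seventh is 11, so 11 makes it major.

major seventh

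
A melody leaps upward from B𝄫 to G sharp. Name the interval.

doubly augmented sixth

Counting letters B–C–D–E–F–G gives a sixth.
Bbb→G# = 11 semitones, 2 wider than the major sixth (9), so doubly augmented.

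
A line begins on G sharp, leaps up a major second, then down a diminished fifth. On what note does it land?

A major second up from G# is A# (letter A, 2 semitones up).
A diminished fifth down from A# is D## (letter D, 6 semitones down).

D##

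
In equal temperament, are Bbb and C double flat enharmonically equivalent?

Two spellings are enharmonically equivalent only if they share a pitch class.
Here Bbb → 9, Cbb → 10; 9 ≠ 10, so they are not.

No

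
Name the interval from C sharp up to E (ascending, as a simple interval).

minor third

The letter names run C→E, a span of 2 letter steps, so the interval is some kind of third.
C# to E is 3 semitones. A major third is 4, so 3 makes it minor.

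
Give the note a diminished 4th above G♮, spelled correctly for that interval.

G up a perfect fourth is C, so the target letter is C.
From G, a diminished fourth is 4 semitones up: Cb.

Cb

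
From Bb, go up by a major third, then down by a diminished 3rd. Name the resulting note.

A major third up from Bb is D (letter D, 4 semitones up).
A diminished third down from D is B# (letter B, 2 semitones down).

B#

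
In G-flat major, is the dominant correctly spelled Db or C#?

Db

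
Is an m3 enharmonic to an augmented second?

Yes

A minor third spans 3 semitones; an augmented second spans 3.
They are enharmonically equivalent.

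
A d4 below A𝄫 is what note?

A down a perfect fourth is E, so the target letter is E.
From Abb, a diminished fourth is 4 semitones down: Eb.

Eb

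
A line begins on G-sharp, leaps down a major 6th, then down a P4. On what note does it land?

A major sixth down from G# is B (letter B, 9 semitones down).
A perfect fourth down from B is F# (letter F, 5 semitones down).

F#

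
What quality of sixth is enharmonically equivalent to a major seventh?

doubly augmented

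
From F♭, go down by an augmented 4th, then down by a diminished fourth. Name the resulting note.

Gb

An augmented fourth down from Fb is Cbb (letter C, 6 semitones down).
A diminished fourth down from Cbb is Gb (letter G, 4 semitones down).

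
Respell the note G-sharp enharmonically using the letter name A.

Ab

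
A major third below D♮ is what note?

Bb

A third below D lands on the letter B.
A major third spans 4 semitones, so D moves to pitch class 10. On the letter B that is Bb.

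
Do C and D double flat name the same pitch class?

Yes

C = pitch class 0 and Dbb = pitch class 0 — the same pitch class, so they are enharmonic equivalents.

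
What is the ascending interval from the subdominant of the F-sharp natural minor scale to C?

The subdominant of F# natural minor is B.
B up to C: letters B→C make it a second; 1 semitone makes it minor.

minor second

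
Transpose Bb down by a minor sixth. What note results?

B down a major sixth is D, so the target letter is D.
From Bb, a minor sixth is 8 semitones down: D.

D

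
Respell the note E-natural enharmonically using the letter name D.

D##

Plain D sits 2 semitones below E, so on the letter D the same pitch needs a double sharp: D##.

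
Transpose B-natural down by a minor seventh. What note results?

C#

B down a major seventh is C, so the target letter is C.
From B, a minor seventh is 10 semitones down: C#.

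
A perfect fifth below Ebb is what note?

Abb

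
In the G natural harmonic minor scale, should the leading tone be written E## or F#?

F#

Each scale degree takes a distinct letter name. Degree 7 of a scale on G must use the letter F.
F# and E## are enharmonically the same pitch, but only F# uses the letter F, so it is the correct spelling here.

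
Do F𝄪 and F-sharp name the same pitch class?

F## is pitch class 7; F# is pitch class 6.
The pitch classes differ (7 vs. 6), so they are not enharmonic equivalents.

No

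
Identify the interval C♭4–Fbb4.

diminished fourth

The letter names run C→F, a span of 3 letter steps, so the interval is some kind of fourth.
Cb to Fbb is 4 semitones. A perfect fourth is 5, so 4 makes it diminished.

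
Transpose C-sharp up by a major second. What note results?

D#

C up a major second is D, so the target letter is D.
From C#, a major second is 2 semitones up: D#.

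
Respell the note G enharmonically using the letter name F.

F##

G is pitch class 7. The letter F alone is pitch class 5.
To reach pitch class 7 from F requires an offset of +2 semitones, i.e. double sharp: F##.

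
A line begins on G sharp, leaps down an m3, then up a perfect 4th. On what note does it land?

A#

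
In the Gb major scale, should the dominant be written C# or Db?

Db

Each scale degree takes a distinct letter name. Degree 5 of a scale on G must use the letter D.
Db and C# are enharmonically the same pitch, but only Db uses the letter D, so it is the correct spelling here.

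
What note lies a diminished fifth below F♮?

A fifth below F lands on the letter B.
A diminished fifth spans 6 semitones, so F moves to pitch class 11. On the letter B that is B.

B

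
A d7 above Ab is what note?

A up a major seventh is G#, so the target letter is G.
From Ab, a diminished seventh is 9 semitones up: Gbb.

Gbb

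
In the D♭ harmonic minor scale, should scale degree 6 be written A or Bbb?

Each scale degree takes a distinct letter name. Degree 6 of a scale on D must use the letter B.
Bbb and A are enharmonically the same pitch, but only Bbb uses the letter B, so it is the correct spelling here.

Bbb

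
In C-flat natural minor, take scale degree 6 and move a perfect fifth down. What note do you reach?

Dbb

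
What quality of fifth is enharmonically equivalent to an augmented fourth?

An augmented fourth spans 6 semitones.
A fifth spanning 6 semitones is diminished (the perfect fifth is 7).

diminished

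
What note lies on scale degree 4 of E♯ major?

Degree 4 takes the letter 3 steps above E, which is A.
In major, degree 4 sits 5 semitones above the tonic. E# + 5 semitones is pitch class 10, spelled on A as A#.

A#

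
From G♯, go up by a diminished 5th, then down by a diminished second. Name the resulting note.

C##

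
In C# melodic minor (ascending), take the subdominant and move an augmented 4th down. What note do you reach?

C

The subdominant of C# melodic minor (ascending) is F#.
An augmented fourth (6 semitones) below F# lands on the letter C, giving C.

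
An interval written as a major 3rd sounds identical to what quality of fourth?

diminished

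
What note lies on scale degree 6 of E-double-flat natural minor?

Cbb

The Ebb natural minor scale runs Ebb Fb Gbb Abb Bbb Cbb Dbb.
Degree 6 is Cbb.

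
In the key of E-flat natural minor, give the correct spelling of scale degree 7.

Db

Degree 7 takes the letter 6 steps above E, which is D.
In natural minor, degree 7 sits 10 semitones above the tonic. Eb + 10 semitones is pitch class 1, spelled on D as Db.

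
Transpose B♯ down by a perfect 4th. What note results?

B down a perfect fourth is F#, so the target letter is F.
From B#, a perfect fourth is 5 semitones down: F##.

F##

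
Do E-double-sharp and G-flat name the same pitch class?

E## is pitch class 6; Gb is pitch class 6.
All spellings map to pitch class 6, so they are enharmonically equivalent.

Yes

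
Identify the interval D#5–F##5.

major third

Counting letters D–E–F gives a third.
D#→F## = 4 semitones, exactly the major third.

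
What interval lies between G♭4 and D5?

augmented fifth

Counting letters G–A–B–C–D gives a fifth.
Gb→D = 8 semitones, 1 wider than the perfect fifth (7), so augmented.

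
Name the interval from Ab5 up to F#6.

Counting letters A–B–C–D–E–F gives a sixth.
Ab→F# = 10 semitones, 1 wider than the major sixth (9), so augmented.

augmented sixth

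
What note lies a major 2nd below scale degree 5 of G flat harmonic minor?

Scale degree 5 of Gb harmonic minor is Db.
A major second (2 semitones) below Db lands on the letter C, giving Cb.

Cb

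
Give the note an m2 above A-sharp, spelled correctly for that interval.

A second above A lands on the letter B.
A minor second spans 1 semitone, so A# moves to pitch class 11. On the letter B that is B.

B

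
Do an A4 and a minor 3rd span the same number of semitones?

An augmented fourth spans 6 semitones; a minor third spans 3.
The spans differ, so they are not enharmonic equivalents.

No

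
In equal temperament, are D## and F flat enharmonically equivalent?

D## = pitch class 4 and Fb = pitch class 4 — the same pitch class, so they are enharmonic equivalents.

Yes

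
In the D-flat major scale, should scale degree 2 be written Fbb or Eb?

Eb

Each scale degree takes a distinct letter name. Degree 2 of a scale on D must use the letter E.
Eb and Fbb are enharmonically the same pitch, but only Eb uses the letter E, so it is the correct spelling here.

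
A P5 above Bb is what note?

A fifth above B lands on the letter F.
A perfect fifth spans 7 semitones, so Bb moves to pitch class 5. On the letter F that is F.

F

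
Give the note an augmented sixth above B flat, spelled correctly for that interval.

B up a major sixth is G#, so the target letter is G.
From Bb, an augmented sixth is 10 semitones up: G#.

G#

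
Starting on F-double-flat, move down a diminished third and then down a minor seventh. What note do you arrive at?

A diminished third down from Fbb is Db (letter D, 2 semitones down).
A minor seventh down from Db is Eb (letter E, 10 semitones down).

Eb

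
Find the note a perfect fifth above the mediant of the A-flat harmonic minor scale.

The mediant of Ab harmonic minor is Cb.
A perfect fifth (7 semitones) above Cb lands on the letter G, giving Gb.

Gb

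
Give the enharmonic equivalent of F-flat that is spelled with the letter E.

E

Fb is pitch class 4. The letter E alone is pitch class 4.
Pitch class 4 on E needs no accidental: E.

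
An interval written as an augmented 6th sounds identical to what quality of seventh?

An augmented sixth spans 10 semitones.
A seventh spanning 10 semitones is minor (the major seventh is 11).

minor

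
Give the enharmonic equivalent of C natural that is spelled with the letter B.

B#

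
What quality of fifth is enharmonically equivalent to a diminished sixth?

perfect

A diminished sixth spans 7 semitones.
A fifth spanning 7 semitones is perfect (the perfect fifth is 7).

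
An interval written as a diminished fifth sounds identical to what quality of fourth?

augmented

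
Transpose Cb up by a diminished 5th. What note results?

A fifth above C lands on the letter G.
A diminished fifth spans 6 semitones, so Cb moves to pitch class 5. On the letter G that is Gbb.

Gbb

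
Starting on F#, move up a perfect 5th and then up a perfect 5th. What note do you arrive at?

A perfect fifth up from F# is C# (letter C, 7 semitones up).
A perfect fifth up from C# is G# (letter G, 7 semitones up).

G#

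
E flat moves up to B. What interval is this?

The letter names run E→B, a span of 4 letter steps, so the interval is some kind of fifth.
Eb to B is 8 semitones. A perfect fifth is 7, so 8 makes it augmented.

augmented fifth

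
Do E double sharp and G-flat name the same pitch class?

E## is pitch class 6; Gb is pitch class 6.
All spellings map to pitch class 6, so they are enharmonically equivalent.

Yes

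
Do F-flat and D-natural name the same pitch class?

Two spellings are enharmonically equivalent only if they share a pitch class.
Here Fb → 4, D → 2; 2 ≠ 4, so they are not.

No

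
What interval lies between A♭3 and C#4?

The letter names run A→C, a span of 2 letter steps, so the interval is some kind of third.
Ab to C# is 5 semitones. A major third is 4, so 5 makes it augmented.

augmented third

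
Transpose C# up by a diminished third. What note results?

Eb

A third above C lands on the letter E.
A diminished third spans 2 semitones, so C# moves to pitch class 3. On the letter E that is Eb.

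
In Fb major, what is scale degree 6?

Degree 6 takes the letter 5 steps above F, which is D.
In major, degree 6 sits 9 semitones above the tonic. Fb + 9 semitones is pitch class 1, spelled on D as Db.

Db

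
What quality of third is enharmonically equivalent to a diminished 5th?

A diminished fifth spans 6 semitones.
A third spanning 6 semitones is doubly augmented (the major third is 4).

doubly augmented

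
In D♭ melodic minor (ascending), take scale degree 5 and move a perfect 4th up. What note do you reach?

Scale degree 5 of Db melodic minor (ascending) is Ab.
A perfect fourth (5 semitones) above Ab lands on the letter D, giving Db.

Db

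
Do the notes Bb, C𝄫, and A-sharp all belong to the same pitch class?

Bb is pitch class 10; Cbb is pitch class 10; A# is pitch class 10.
All spellings map to pitch class 10, so they are enharmonically equivalent.

Yes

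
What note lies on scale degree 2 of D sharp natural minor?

Degree 2 takes the letter 1 step above D, which is E.
In natural minor, degree 2 sits 2 semitones above the tonic. D# + 2 semitones is pitch class 5, spelled on E as E#.

E#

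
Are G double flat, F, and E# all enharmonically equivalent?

Gbb = pitch class 5 and F = pitch class 5 and E# = pitch class 5 — the same pitch class, so they are enharmonic equivalents.

Yes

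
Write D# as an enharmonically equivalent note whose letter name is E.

D# is pitch class 3. The letter E alone is pitch class 4.
To reach pitch class 3 from E requires an offset of -1 semitone, i.e. flat: Eb.

Eb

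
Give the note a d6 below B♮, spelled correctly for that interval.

A sixth below B lands on the letter D.
A diminished sixth spans 7 semitones, so B moves to pitch class 4. On the letter D that is D##.

D##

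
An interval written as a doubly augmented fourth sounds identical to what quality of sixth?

diminished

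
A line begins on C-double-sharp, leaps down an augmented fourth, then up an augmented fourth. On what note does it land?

C##

An augmented fourth down from C## is G# (letter G, 6 semitones down).
An augmented fourth up from G# is C## (letter C, 6 semitones up).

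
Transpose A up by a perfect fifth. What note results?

A up a perfect fifth is E, so the target letter is E.
From A, a perfect fifth is 7 semitones up: E.

E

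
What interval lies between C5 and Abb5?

diminished sixth

Counting letters C–D–E–F–G–A gives a sixth.
C→Abb = 7 semitones, 2 narrower than the major sixth (9), so diminished.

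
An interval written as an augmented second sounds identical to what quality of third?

minor

An augmented second spans 3 semitones.
A third spanning 3 semitones is minor (the major third is 4).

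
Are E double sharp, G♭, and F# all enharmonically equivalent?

E## is pitch class 6; Gb is pitch class 6; F# is pitch class 6.
All spellings map to pitch class 6, so they are enharmonically equivalent.

Yes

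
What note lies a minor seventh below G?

A

A seventh below G lands on the letter A.
A minor seventh spans 10 semitones, so G moves to pitch class 9. On the letter A that is A.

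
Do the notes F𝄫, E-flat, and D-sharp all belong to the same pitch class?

Yes

Fbb is pitch class 3; Eb is pitch class 3; D# is pitch class 3.
All spellings map to pitch class 3, so they are enharmonically equivalent.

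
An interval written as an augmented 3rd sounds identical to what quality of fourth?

perfect

An augmented third spans 5 semitones.
A fourth spanning 5 semitones is perfect (the perfect fourth is 5).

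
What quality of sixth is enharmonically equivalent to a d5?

A diminished fifth spans 6 semitones.
A sixth spanning 6 semitones is doubly diminished (the major sixth is 9).

doubly diminished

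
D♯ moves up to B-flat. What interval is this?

Counting letters D–E–F–G–A–B gives a sixth.
D#→Bb = 7 semitones, 2 narrower than the major sixth (9), so diminished.

diminished sixth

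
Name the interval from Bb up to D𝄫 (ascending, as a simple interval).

diminished third

Counting letters B–C–D gives a third.
Bb→Dbb = 2 semitones, 2 narrower than the major third (4), so diminished.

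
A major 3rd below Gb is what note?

Ebb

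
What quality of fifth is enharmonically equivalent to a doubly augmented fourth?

A doubly augmented fourth spans 7 semitones.
A fifth spanning 7 semitones is perfect (the perfect fifth is 7).

perfect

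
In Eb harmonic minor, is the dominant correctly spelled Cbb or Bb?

Each scale degree takes a distinct letter name. Degree 5 of a scale on E must use the letter B.
Bb and Cbb are enharmonically the same pitch, but only Bb uses the letter B, so it is the correct spelling here.

Bb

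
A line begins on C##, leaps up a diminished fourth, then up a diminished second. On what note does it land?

A diminished fourth up from C## is F# (letter F, 4 semitones up).
A diminished second up from F# is Gb (letter G, 0 semitones up).

Gb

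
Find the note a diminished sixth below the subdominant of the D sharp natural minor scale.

B##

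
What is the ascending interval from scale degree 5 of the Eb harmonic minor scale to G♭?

Scale degree 5 of Eb harmonic minor is Bb.
Bb up to Gb: letters B→G make it a sixth; 8 semitones makes it minor.

minor sixth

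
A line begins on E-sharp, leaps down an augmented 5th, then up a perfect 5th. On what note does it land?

E

An augmented fifth down from E# is A (letter A, 8 semitones down).
A perfect fifth up from A is E (letter E, 7 semitones up).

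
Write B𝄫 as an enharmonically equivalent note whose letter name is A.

A

Plain A sits at the same pitch as Bbb, so on the letter A the same pitch needs a natural: A.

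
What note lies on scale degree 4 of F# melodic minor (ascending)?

The F# melodic minor (ascending) scale runs F# G# A B C# D# E#.
Degree 4 is B.

B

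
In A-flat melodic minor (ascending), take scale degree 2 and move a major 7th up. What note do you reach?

Scale degree 2 of Ab melodic minor (ascending) is Bb.
A major seventh (11 semitones) above Bb lands on the letter A, giving A.

A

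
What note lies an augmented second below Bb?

A second below B lands on the letter A.
An augmented second spans 3 semitones, so Bb moves to pitch class 7. On the letter A that is Abb.

Abb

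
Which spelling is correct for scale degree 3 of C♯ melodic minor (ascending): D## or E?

E

Each scale degree takes a distinct letter name. Degree 3 of a scale on C must use the letter E.
E and D## are enharmonically the same pitch, but only E uses the letter E, so it is the correct spelling here.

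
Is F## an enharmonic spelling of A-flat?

No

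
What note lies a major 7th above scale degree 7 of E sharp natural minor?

C##

Scale degree 7 of E# natural minor is D#.
A major seventh (11 semitones) above D# lands on the letter C, giving C##.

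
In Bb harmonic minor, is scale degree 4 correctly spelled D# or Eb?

Eb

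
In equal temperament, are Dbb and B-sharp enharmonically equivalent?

Dbb = pitch class 0 and B# = pitch class 0 — the same pitch class, so they are enharmonic equivalents.

Yes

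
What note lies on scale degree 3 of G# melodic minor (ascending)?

Degree 3 takes the letter 2 steps above G, which is B.
In melodic minor (ascending), degree 3 sits 3 semitones above the tonic. G# + 3 semitones is pitch class 11, spelled on B as B.

B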